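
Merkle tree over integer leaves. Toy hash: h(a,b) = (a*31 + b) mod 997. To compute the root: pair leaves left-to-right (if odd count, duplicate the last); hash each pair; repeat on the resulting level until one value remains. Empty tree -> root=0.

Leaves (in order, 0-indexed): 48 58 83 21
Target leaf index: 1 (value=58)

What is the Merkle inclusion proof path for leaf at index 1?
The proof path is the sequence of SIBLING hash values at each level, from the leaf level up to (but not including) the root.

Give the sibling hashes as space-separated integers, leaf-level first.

Answer: 48 600

Derivation:
L0 (leaves): [48, 58, 83, 21], target index=1
L1: h(48,58)=(48*31+58)%997=549 [pair 0] h(83,21)=(83*31+21)%997=600 [pair 1] -> [549, 600]
  Sibling for proof at L0: 48
L2: h(549,600)=(549*31+600)%997=670 [pair 0] -> [670]
  Sibling for proof at L1: 600
Root: 670
Proof path (sibling hashes from leaf to root): [48, 600]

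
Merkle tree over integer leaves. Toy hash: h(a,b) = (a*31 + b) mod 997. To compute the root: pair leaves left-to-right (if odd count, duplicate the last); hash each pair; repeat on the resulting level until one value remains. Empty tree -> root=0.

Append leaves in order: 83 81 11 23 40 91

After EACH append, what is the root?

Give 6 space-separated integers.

Answer: 83 660 872 884 568 206

Derivation:
After append 83 (leaves=[83]):
  L0: [83]
  root=83
After append 81 (leaves=[83, 81]):
  L0: [83, 81]
  L1: h(83,81)=(83*31+81)%997=660 -> [660]
  root=660
After append 11 (leaves=[83, 81, 11]):
  L0: [83, 81, 11]
  L1: h(83,81)=(83*31+81)%997=660 h(11,11)=(11*31+11)%997=352 -> [660, 352]
  L2: h(660,352)=(660*31+352)%997=872 -> [872]
  root=872
After append 23 (leaves=[83, 81, 11, 23]):
  L0: [83, 81, 11, 23]
  L1: h(83,81)=(83*31+81)%997=660 h(11,23)=(11*31+23)%997=364 -> [660, 364]
  L2: h(660,364)=(660*31+364)%997=884 -> [884]
  root=884
After append 40 (leaves=[83, 81, 11, 23, 40]):
  L0: [83, 81, 11, 23, 40]
  L1: h(83,81)=(83*31+81)%997=660 h(11,23)=(11*31+23)%997=364 h(40,40)=(40*31+40)%997=283 -> [660, 364, 283]
  L2: h(660,364)=(660*31+364)%997=884 h(283,283)=(283*31+283)%997=83 -> [884, 83]
  L3: h(884,83)=(884*31+83)%997=568 -> [568]
  root=568
After append 91 (leaves=[83, 81, 11, 23, 40, 91]):
  L0: [83, 81, 11, 23, 40, 91]
  L1: h(83,81)=(83*31+81)%997=660 h(11,23)=(11*31+23)%997=364 h(40,91)=(40*31+91)%997=334 -> [660, 364, 334]
  L2: h(660,364)=(660*31+364)%997=884 h(334,334)=(334*31+334)%997=718 -> [884, 718]
  L3: h(884,718)=(884*31+718)%997=206 -> [206]
  root=206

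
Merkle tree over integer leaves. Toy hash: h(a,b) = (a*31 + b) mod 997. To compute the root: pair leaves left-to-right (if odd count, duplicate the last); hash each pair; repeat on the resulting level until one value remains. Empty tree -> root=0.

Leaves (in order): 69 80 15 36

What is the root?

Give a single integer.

Answer: 497

Derivation:
L0: [69, 80, 15, 36]
L1: h(69,80)=(69*31+80)%997=225 h(15,36)=(15*31+36)%997=501 -> [225, 501]
L2: h(225,501)=(225*31+501)%997=497 -> [497]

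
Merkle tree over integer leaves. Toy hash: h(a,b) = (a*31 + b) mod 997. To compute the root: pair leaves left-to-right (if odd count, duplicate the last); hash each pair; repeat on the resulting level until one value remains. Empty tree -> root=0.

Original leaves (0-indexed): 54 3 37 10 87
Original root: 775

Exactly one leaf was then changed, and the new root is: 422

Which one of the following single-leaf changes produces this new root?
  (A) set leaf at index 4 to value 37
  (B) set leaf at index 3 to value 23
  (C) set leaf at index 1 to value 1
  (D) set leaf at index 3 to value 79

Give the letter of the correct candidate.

Answer: A

Derivation:
Original leaves: [54, 3, 37, 10, 87]
Target new root: 422
Try each candidate change and compute the resulting root:
Candidate A: set leaf[4] = 37 -> leaves = [54, 3, 37, 10, 37]
  L0: [54, 3, 37, 10, 37]
  L1: h(54,3)=(54*31+3)%997=680 h(37,10)=(37*31+10)%997=160 h(37,37)=(37*31+37)%997=187 -> [680, 160, 187]
  L2: h(680,160)=(680*31+160)%997=303 h(187,187)=(187*31+187)%997=2 -> [303, 2]
  L3: h(303,2)=(303*31+2)%997=422 -> [422]
  root = 422 == target 422  ** MATCH **
Candidate B: set leaf[3] = 23 -> leaves = [54, 3, 37, 23, 87]
  L0: [54, 3, 37, 23, 87]
  L1: h(54,3)=(54*31+3)%997=680 h(37,23)=(37*31+23)%997=173 h(87,87)=(87*31+87)%997=790 -> [680, 173, 790]
  L2: h(680,173)=(680*31+173)%997=316 h(790,790)=(790*31+790)%997=355 -> [316, 355]
  L3: h(316,355)=(316*31+355)%997=181 -> [181]
  root = 181 != target 422
Candidate C: set leaf[1] = 1 -> leaves = [54, 1, 37, 10, 87]
  L0: [54, 1, 37, 10, 87]
  L1: h(54,1)=(54*31+1)%997=678 h(37,10)=(37*31+10)%997=160 h(87,87)=(87*31+87)%997=790 -> [678, 160, 790]
  L2: h(678,160)=(678*31+160)%997=241 h(790,790)=(790*31+790)%997=355 -> [241, 355]
  L3: h(241,355)=(241*31+355)%997=847 -> [847]
  root = 847 != target 422
Candidate D: set leaf[3] = 79 -> leaves = [54, 3, 37, 79, 87]
  L0: [54, 3, 37, 79, 87]
  L1: h(54,3)=(54*31+3)%997=680 h(37,79)=(37*31+79)%997=229 h(87,87)=(87*31+87)%997=790 -> [680, 229, 790]
  L2: h(680,229)=(680*31+229)%997=372 h(790,790)=(790*31+790)%997=355 -> [372, 355]
  L3: h(372,355)=(372*31+355)%997=920 -> [920]
  root = 920 != target 422
Candidate A produces the target root.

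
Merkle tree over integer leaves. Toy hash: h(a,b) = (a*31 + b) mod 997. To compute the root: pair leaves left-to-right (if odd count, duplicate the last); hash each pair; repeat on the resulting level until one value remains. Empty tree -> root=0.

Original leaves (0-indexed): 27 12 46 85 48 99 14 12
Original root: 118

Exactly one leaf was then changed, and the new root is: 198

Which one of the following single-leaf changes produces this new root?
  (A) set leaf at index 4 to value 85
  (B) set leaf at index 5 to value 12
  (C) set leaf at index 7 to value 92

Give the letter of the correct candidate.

Answer: C

Derivation:
Original leaves: [27, 12, 46, 85, 48, 99, 14, 12]
Target new root: 198
Try each candidate change and compute the resulting root:
Candidate A: set leaf[4] = 85 -> leaves = [27, 12, 46, 85, 85, 99, 14, 12]
  L0: [27, 12, 46, 85, 85, 99, 14, 12]
  L1: h(27,12)=(27*31+12)%997=849 h(46,85)=(46*31+85)%997=514 h(85,99)=(85*31+99)%997=740 h(14,12)=(14*31+12)%997=446 -> [849, 514, 740, 446]
  L2: h(849,514)=(849*31+514)%997=911 h(740,446)=(740*31+446)%997=455 -> [911, 455]
  L3: h(911,455)=(911*31+455)%997=780 -> [780]
  root = 780 != target 198
Candidate B: set leaf[5] = 12 -> leaves = [27, 12, 46, 85, 48, 12, 14, 12]
  L0: [27, 12, 46, 85, 48, 12, 14, 12]
  L1: h(27,12)=(27*31+12)%997=849 h(46,85)=(46*31+85)%997=514 h(48,12)=(48*31+12)%997=503 h(14,12)=(14*31+12)%997=446 -> [849, 514, 503, 446]
  L2: h(849,514)=(849*31+514)%997=911 h(503,446)=(503*31+446)%997=87 -> [911, 87]
  L3: h(911,87)=(911*31+87)%997=412 -> [412]
  root = 412 != target 198
Candidate C: set leaf[7] = 92 -> leaves = [27, 12, 46, 85, 48, 99, 14, 92]
  L0: [27, 12, 46, 85, 48, 99, 14, 92]
  L1: h(27,12)=(27*31+12)%997=849 h(46,85)=(46*31+85)%997=514 h(48,99)=(48*31+99)%997=590 h(14,92)=(14*31+92)%997=526 -> [849, 514, 590, 526]
  L2: h(849,514)=(849*31+514)%997=911 h(590,526)=(590*31+526)%997=870 -> [911, 870]
  L3: h(911,870)=(911*31+870)%997=198 -> [198]
  root = 198 == target 198  ** MATCH **
Candidate C produces the target root.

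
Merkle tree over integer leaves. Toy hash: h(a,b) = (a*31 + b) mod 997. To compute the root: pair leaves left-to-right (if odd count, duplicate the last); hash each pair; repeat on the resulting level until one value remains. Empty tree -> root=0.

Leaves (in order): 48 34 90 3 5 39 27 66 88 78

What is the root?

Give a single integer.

L0: [48, 34, 90, 3, 5, 39, 27, 66, 88, 78]
L1: h(48,34)=(48*31+34)%997=525 h(90,3)=(90*31+3)%997=799 h(5,39)=(5*31+39)%997=194 h(27,66)=(27*31+66)%997=903 h(88,78)=(88*31+78)%997=812 -> [525, 799, 194, 903, 812]
L2: h(525,799)=(525*31+799)%997=125 h(194,903)=(194*31+903)%997=935 h(812,812)=(812*31+812)%997=62 -> [125, 935, 62]
L3: h(125,935)=(125*31+935)%997=822 h(62,62)=(62*31+62)%997=987 -> [822, 987]
L4: h(822,987)=(822*31+987)%997=547 -> [547]

Answer: 547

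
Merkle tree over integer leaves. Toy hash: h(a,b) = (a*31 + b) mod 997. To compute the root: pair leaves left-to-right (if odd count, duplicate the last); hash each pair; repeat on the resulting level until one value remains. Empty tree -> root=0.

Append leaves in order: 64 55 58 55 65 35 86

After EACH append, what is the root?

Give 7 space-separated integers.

After append 64 (leaves=[64]):
  L0: [64]
  root=64
After append 55 (leaves=[64, 55]):
  L0: [64, 55]
  L1: h(64,55)=(64*31+55)%997=45 -> [45]
  root=45
After append 58 (leaves=[64, 55, 58]):
  L0: [64, 55, 58]
  L1: h(64,55)=(64*31+55)%997=45 h(58,58)=(58*31+58)%997=859 -> [45, 859]
  L2: h(45,859)=(45*31+859)%997=260 -> [260]
  root=260
After append 55 (leaves=[64, 55, 58, 55]):
  L0: [64, 55, 58, 55]
  L1: h(64,55)=(64*31+55)%997=45 h(58,55)=(58*31+55)%997=856 -> [45, 856]
  L2: h(45,856)=(45*31+856)%997=257 -> [257]
  root=257
After append 65 (leaves=[64, 55, 58, 55, 65]):
  L0: [64, 55, 58, 55, 65]
  L1: h(64,55)=(64*31+55)%997=45 h(58,55)=(58*31+55)%997=856 h(65,65)=(65*31+65)%997=86 -> [45, 856, 86]
  L2: h(45,856)=(45*31+856)%997=257 h(86,86)=(86*31+86)%997=758 -> [257, 758]
  L3: h(257,758)=(257*31+758)%997=749 -> [749]
  root=749
After append 35 (leaves=[64, 55, 58, 55, 65, 35]):
  L0: [64, 55, 58, 55, 65, 35]
  L1: h(64,55)=(64*31+55)%997=45 h(58,55)=(58*31+55)%997=856 h(65,35)=(65*31+35)%997=56 -> [45, 856, 56]
  L2: h(45,856)=(45*31+856)%997=257 h(56,56)=(56*31+56)%997=795 -> [257, 795]
  L3: h(257,795)=(257*31+795)%997=786 -> [786]
  root=786
After append 86 (leaves=[64, 55, 58, 55, 65, 35, 86]):
  L0: [64, 55, 58, 55, 65, 35, 86]
  L1: h(64,55)=(64*31+55)%997=45 h(58,55)=(58*31+55)%997=856 h(65,35)=(65*31+35)%997=56 h(86,86)=(86*31+86)%997=758 -> [45, 856, 56, 758]
  L2: h(45,856)=(45*31+856)%997=257 h(56,758)=(56*31+758)%997=500 -> [257, 500]
  L3: h(257,500)=(257*31+500)%997=491 -> [491]
  root=491

Answer: 64 45 260 257 749 786 491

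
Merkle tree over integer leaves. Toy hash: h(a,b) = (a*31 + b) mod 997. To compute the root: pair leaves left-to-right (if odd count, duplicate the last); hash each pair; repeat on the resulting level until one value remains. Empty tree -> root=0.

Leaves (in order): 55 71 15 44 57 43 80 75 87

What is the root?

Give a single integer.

Answer: 122

Derivation:
L0: [55, 71, 15, 44, 57, 43, 80, 75, 87]
L1: h(55,71)=(55*31+71)%997=779 h(15,44)=(15*31+44)%997=509 h(57,43)=(57*31+43)%997=813 h(80,75)=(80*31+75)%997=561 h(87,87)=(87*31+87)%997=790 -> [779, 509, 813, 561, 790]
L2: h(779,509)=(779*31+509)%997=730 h(813,561)=(813*31+561)%997=839 h(790,790)=(790*31+790)%997=355 -> [730, 839, 355]
L3: h(730,839)=(730*31+839)%997=538 h(355,355)=(355*31+355)%997=393 -> [538, 393]
L4: h(538,393)=(538*31+393)%997=122 -> [122]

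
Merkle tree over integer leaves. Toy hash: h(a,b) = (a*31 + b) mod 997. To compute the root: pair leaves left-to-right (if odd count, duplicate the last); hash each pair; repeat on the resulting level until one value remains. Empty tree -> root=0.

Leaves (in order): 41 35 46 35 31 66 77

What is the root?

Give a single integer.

L0: [41, 35, 46, 35, 31, 66, 77]
L1: h(41,35)=(41*31+35)%997=309 h(46,35)=(46*31+35)%997=464 h(31,66)=(31*31+66)%997=30 h(77,77)=(77*31+77)%997=470 -> [309, 464, 30, 470]
L2: h(309,464)=(309*31+464)%997=73 h(30,470)=(30*31+470)%997=403 -> [73, 403]
L3: h(73,403)=(73*31+403)%997=672 -> [672]

Answer: 672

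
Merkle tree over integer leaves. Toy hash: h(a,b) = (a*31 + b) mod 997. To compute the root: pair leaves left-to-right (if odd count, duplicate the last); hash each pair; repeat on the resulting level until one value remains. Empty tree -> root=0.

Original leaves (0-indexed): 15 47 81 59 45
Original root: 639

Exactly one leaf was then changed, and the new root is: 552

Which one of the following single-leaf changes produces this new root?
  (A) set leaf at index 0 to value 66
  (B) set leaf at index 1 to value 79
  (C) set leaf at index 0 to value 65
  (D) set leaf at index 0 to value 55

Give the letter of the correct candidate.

Answer: A

Derivation:
Original leaves: [15, 47, 81, 59, 45]
Target new root: 552
Try each candidate change and compute the resulting root:
Candidate A: set leaf[0] = 66 -> leaves = [66, 47, 81, 59, 45]
  L0: [66, 47, 81, 59, 45]
  L1: h(66,47)=(66*31+47)%997=99 h(81,59)=(81*31+59)%997=576 h(45,45)=(45*31+45)%997=443 -> [99, 576, 443]
  L2: h(99,576)=(99*31+576)%997=654 h(443,443)=(443*31+443)%997=218 -> [654, 218]
  L3: h(654,218)=(654*31+218)%997=552 -> [552]
  root = 552 == target 552  ** MATCH **
Candidate B: set leaf[1] = 79 -> leaves = [15, 79, 81, 59, 45]
  L0: [15, 79, 81, 59, 45]
  L1: h(15,79)=(15*31+79)%997=544 h(81,59)=(81*31+59)%997=576 h(45,45)=(45*31+45)%997=443 -> [544, 576, 443]
  L2: h(544,576)=(544*31+576)%997=491 h(443,443)=(443*31+443)%997=218 -> [491, 218]
  L3: h(491,218)=(491*31+218)%997=484 -> [484]
  root = 484 != target 552
Candidate C: set leaf[0] = 65 -> leaves = [65, 47, 81, 59, 45]
  L0: [65, 47, 81, 59, 45]
  L1: h(65,47)=(65*31+47)%997=68 h(81,59)=(81*31+59)%997=576 h(45,45)=(45*31+45)%997=443 -> [68, 576, 443]
  L2: h(68,576)=(68*31+576)%997=690 h(443,443)=(443*31+443)%997=218 -> [690, 218]
  L3: h(690,218)=(690*31+218)%997=671 -> [671]
  root = 671 != target 552
Candidate D: set leaf[0] = 55 -> leaves = [55, 47, 81, 59, 45]
  L0: [55, 47, 81, 59, 45]
  L1: h(55,47)=(55*31+47)%997=755 h(81,59)=(81*31+59)%997=576 h(45,45)=(45*31+45)%997=443 -> [755, 576, 443]
  L2: h(755,576)=(755*31+576)%997=53 h(443,443)=(443*31+443)%997=218 -> [53, 218]
  L3: h(53,218)=(53*31+218)%997=864 -> [864]
  root = 864 != target 552
Candidate A produces the target root.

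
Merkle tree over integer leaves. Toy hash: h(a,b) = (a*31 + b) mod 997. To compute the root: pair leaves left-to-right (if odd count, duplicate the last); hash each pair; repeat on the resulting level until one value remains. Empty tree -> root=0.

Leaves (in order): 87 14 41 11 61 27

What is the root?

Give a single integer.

L0: [87, 14, 41, 11, 61, 27]
L1: h(87,14)=(87*31+14)%997=717 h(41,11)=(41*31+11)%997=285 h(61,27)=(61*31+27)%997=921 -> [717, 285, 921]
L2: h(717,285)=(717*31+285)%997=578 h(921,921)=(921*31+921)%997=559 -> [578, 559]
L3: h(578,559)=(578*31+559)%997=531 -> [531]

Answer: 531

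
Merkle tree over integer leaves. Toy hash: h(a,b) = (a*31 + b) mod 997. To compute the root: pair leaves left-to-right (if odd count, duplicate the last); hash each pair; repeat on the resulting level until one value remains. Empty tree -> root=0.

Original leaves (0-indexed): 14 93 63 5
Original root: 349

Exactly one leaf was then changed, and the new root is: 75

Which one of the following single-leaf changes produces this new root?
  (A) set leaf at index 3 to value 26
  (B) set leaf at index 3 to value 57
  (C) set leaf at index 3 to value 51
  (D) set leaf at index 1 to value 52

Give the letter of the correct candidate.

Original leaves: [14, 93, 63, 5]
Target new root: 75
Try each candidate change and compute the resulting root:
Candidate A: set leaf[3] = 26 -> leaves = [14, 93, 63, 26]
  L0: [14, 93, 63, 26]
  L1: h(14,93)=(14*31+93)%997=527 h(63,26)=(63*31+26)%997=982 -> [527, 982]
  L2: h(527,982)=(527*31+982)%997=370 -> [370]
  root = 370 != target 75
Candidate B: set leaf[3] = 57 -> leaves = [14, 93, 63, 57]
  L0: [14, 93, 63, 57]
  L1: h(14,93)=(14*31+93)%997=527 h(63,57)=(63*31+57)%997=16 -> [527, 16]
  L2: h(527,16)=(527*31+16)%997=401 -> [401]
  root = 401 != target 75
Candidate C: set leaf[3] = 51 -> leaves = [14, 93, 63, 51]
  L0: [14, 93, 63, 51]
  L1: h(14,93)=(14*31+93)%997=527 h(63,51)=(63*31+51)%997=10 -> [527, 10]
  L2: h(527,10)=(527*31+10)%997=395 -> [395]
  root = 395 != target 75
Candidate D: set leaf[1] = 52 -> leaves = [14, 52, 63, 5]
  L0: [14, 52, 63, 5]
  L1: h(14,52)=(14*31+52)%997=486 h(63,5)=(63*31+5)%997=961 -> [486, 961]
  L2: h(486,961)=(486*31+961)%997=75 -> [75]
  root = 75 == target 75  ** MATCH **
Candidate D produces the target root.

Answer: D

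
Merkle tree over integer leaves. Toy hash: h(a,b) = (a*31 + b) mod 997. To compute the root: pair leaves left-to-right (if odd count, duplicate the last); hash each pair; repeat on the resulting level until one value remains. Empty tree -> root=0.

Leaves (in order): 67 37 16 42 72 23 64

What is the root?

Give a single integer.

Answer: 563

Derivation:
L0: [67, 37, 16, 42, 72, 23, 64]
L1: h(67,37)=(67*31+37)%997=120 h(16,42)=(16*31+42)%997=538 h(72,23)=(72*31+23)%997=261 h(64,64)=(64*31+64)%997=54 -> [120, 538, 261, 54]
L2: h(120,538)=(120*31+538)%997=270 h(261,54)=(261*31+54)%997=169 -> [270, 169]
L3: h(270,169)=(270*31+169)%997=563 -> [563]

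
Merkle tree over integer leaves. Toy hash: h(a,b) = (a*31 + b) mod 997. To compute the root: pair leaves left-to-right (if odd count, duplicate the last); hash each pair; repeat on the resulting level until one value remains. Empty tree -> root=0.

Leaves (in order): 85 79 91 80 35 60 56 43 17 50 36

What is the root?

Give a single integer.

L0: [85, 79, 91, 80, 35, 60, 56, 43, 17, 50, 36]
L1: h(85,79)=(85*31+79)%997=720 h(91,80)=(91*31+80)%997=907 h(35,60)=(35*31+60)%997=148 h(56,43)=(56*31+43)%997=782 h(17,50)=(17*31+50)%997=577 h(36,36)=(36*31+36)%997=155 -> [720, 907, 148, 782, 577, 155]
L2: h(720,907)=(720*31+907)%997=296 h(148,782)=(148*31+782)%997=385 h(577,155)=(577*31+155)%997=96 -> [296, 385, 96]
L3: h(296,385)=(296*31+385)%997=588 h(96,96)=(96*31+96)%997=81 -> [588, 81]
L4: h(588,81)=(588*31+81)%997=363 -> [363]

Answer: 363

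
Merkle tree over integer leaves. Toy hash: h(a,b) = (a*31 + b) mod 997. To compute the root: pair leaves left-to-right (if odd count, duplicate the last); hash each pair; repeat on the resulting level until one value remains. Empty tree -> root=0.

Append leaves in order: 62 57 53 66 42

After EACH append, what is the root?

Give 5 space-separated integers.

Answer: 62 982 234 247 815

Derivation:
After append 62 (leaves=[62]):
  L0: [62]
  root=62
After append 57 (leaves=[62, 57]):
  L0: [62, 57]
  L1: h(62,57)=(62*31+57)%997=982 -> [982]
  root=982
After append 53 (leaves=[62, 57, 53]):
  L0: [62, 57, 53]
  L1: h(62,57)=(62*31+57)%997=982 h(53,53)=(53*31+53)%997=699 -> [982, 699]
  L2: h(982,699)=(982*31+699)%997=234 -> [234]
  root=234
After append 66 (leaves=[62, 57, 53, 66]):
  L0: [62, 57, 53, 66]
  L1: h(62,57)=(62*31+57)%997=982 h(53,66)=(53*31+66)%997=712 -> [982, 712]
  L2: h(982,712)=(982*31+712)%997=247 -> [247]
  root=247
After append 42 (leaves=[62, 57, 53, 66, 42]):
  L0: [62, 57, 53, 66, 42]
  L1: h(62,57)=(62*31+57)%997=982 h(53,66)=(53*31+66)%997=712 h(42,42)=(42*31+42)%997=347 -> [982, 712, 347]
  L2: h(982,712)=(982*31+712)%997=247 h(347,347)=(347*31+347)%997=137 -> [247, 137]
  L3: h(247,137)=(247*31+137)%997=815 -> [815]
  root=815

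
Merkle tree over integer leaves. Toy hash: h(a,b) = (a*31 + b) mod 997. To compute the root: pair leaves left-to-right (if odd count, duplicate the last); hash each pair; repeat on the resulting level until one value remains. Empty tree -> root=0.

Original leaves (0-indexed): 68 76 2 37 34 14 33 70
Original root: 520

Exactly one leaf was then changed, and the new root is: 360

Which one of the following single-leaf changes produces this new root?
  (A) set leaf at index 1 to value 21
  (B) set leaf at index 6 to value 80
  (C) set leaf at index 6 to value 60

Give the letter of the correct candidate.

Answer: C

Derivation:
Original leaves: [68, 76, 2, 37, 34, 14, 33, 70]
Target new root: 360
Try each candidate change and compute the resulting root:
Candidate A: set leaf[1] = 21 -> leaves = [68, 21, 2, 37, 34, 14, 33, 70]
  L0: [68, 21, 2, 37, 34, 14, 33, 70]
  L1: h(68,21)=(68*31+21)%997=135 h(2,37)=(2*31+37)%997=99 h(34,14)=(34*31+14)%997=71 h(33,70)=(33*31+70)%997=96 -> [135, 99, 71, 96]
  L2: h(135,99)=(135*31+99)%997=296 h(71,96)=(71*31+96)%997=303 -> [296, 303]
  L3: h(296,303)=(296*31+303)%997=506 -> [506]
  root = 506 != target 360
Candidate B: set leaf[6] = 80 -> leaves = [68, 76, 2, 37, 34, 14, 80, 70]
  L0: [68, 76, 2, 37, 34, 14, 80, 70]
  L1: h(68,76)=(68*31+76)%997=190 h(2,37)=(2*31+37)%997=99 h(34,14)=(34*31+14)%997=71 h(80,70)=(80*31+70)%997=556 -> [190, 99, 71, 556]
  L2: h(190,99)=(190*31+99)%997=7 h(71,556)=(71*31+556)%997=763 -> [7, 763]
  L3: h(7,763)=(7*31+763)%997=980 -> [980]
  root = 980 != target 360
Candidate C: set leaf[6] = 60 -> leaves = [68, 76, 2, 37, 34, 14, 60, 70]
  L0: [68, 76, 2, 37, 34, 14, 60, 70]
  L1: h(68,76)=(68*31+76)%997=190 h(2,37)=(2*31+37)%997=99 h(34,14)=(34*31+14)%997=71 h(60,70)=(60*31+70)%997=933 -> [190, 99, 71, 933]
  L2: h(190,99)=(190*31+99)%997=7 h(71,933)=(71*31+933)%997=143 -> [7, 143]
  L3: h(7,143)=(7*31+143)%997=360 -> [360]
  root = 360 == target 360  ** MATCH **
Candidate C produces the target root.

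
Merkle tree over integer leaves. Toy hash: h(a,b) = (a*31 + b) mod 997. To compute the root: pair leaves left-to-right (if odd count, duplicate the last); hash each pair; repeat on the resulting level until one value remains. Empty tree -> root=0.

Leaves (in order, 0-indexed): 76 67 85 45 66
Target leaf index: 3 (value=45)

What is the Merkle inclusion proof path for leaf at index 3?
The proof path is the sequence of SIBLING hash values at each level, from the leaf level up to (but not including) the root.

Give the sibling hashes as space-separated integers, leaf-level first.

Answer: 85 429 785

Derivation:
L0 (leaves): [76, 67, 85, 45, 66], target index=3
L1: h(76,67)=(76*31+67)%997=429 [pair 0] h(85,45)=(85*31+45)%997=686 [pair 1] h(66,66)=(66*31+66)%997=118 [pair 2] -> [429, 686, 118]
  Sibling for proof at L0: 85
L2: h(429,686)=(429*31+686)%997=27 [pair 0] h(118,118)=(118*31+118)%997=785 [pair 1] -> [27, 785]
  Sibling for proof at L1: 429
L3: h(27,785)=(27*31+785)%997=625 [pair 0] -> [625]
  Sibling for proof at L2: 785
Root: 625
Proof path (sibling hashes from leaf to root): [85, 429, 785]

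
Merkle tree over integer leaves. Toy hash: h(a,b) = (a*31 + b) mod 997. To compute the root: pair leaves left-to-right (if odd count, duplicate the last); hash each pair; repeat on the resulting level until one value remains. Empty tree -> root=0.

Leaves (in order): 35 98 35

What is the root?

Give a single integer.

Answer: 904

Derivation:
L0: [35, 98, 35]
L1: h(35,98)=(35*31+98)%997=186 h(35,35)=(35*31+35)%997=123 -> [186, 123]
L2: h(186,123)=(186*31+123)%997=904 -> [904]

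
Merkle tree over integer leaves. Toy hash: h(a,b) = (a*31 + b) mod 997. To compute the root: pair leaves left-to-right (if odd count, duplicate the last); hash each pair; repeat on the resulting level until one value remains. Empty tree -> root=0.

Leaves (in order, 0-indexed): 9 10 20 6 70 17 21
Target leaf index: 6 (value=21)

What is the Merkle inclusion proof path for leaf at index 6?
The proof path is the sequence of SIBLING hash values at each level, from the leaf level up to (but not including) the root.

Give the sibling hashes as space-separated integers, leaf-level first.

Answer: 21 193 612

Derivation:
L0 (leaves): [9, 10, 20, 6, 70, 17, 21], target index=6
L1: h(9,10)=(9*31+10)%997=289 [pair 0] h(20,6)=(20*31+6)%997=626 [pair 1] h(70,17)=(70*31+17)%997=193 [pair 2] h(21,21)=(21*31+21)%997=672 [pair 3] -> [289, 626, 193, 672]
  Sibling for proof at L0: 21
L2: h(289,626)=(289*31+626)%997=612 [pair 0] h(193,672)=(193*31+672)%997=673 [pair 1] -> [612, 673]
  Sibling for proof at L1: 193
L3: h(612,673)=(612*31+673)%997=702 [pair 0] -> [702]
  Sibling for proof at L2: 612
Root: 702
Proof path (sibling hashes from leaf to root): [21, 193, 612]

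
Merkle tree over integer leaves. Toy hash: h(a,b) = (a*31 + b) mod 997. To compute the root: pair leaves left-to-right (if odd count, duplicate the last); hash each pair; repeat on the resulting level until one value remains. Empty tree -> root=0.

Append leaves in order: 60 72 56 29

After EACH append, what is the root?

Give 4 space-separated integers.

Answer: 60 935 867 840

Derivation:
After append 60 (leaves=[60]):
  L0: [60]
  root=60
After append 72 (leaves=[60, 72]):
  L0: [60, 72]
  L1: h(60,72)=(60*31+72)%997=935 -> [935]
  root=935
After append 56 (leaves=[60, 72, 56]):
  L0: [60, 72, 56]
  L1: h(60,72)=(60*31+72)%997=935 h(56,56)=(56*31+56)%997=795 -> [935, 795]
  L2: h(935,795)=(935*31+795)%997=867 -> [867]
  root=867
After append 29 (leaves=[60, 72, 56, 29]):
  L0: [60, 72, 56, 29]
  L1: h(60,72)=(60*31+72)%997=935 h(56,29)=(56*31+29)%997=768 -> [935, 768]
  L2: h(935,768)=(935*31+768)%997=840 -> [840]
  root=840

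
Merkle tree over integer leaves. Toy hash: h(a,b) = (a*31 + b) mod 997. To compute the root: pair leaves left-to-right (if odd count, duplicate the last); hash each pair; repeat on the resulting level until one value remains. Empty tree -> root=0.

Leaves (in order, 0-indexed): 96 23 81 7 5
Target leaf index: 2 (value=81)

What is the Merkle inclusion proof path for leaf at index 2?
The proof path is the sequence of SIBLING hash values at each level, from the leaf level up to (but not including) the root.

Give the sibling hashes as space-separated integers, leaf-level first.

Answer: 7 8 135

Derivation:
L0 (leaves): [96, 23, 81, 7, 5], target index=2
L1: h(96,23)=(96*31+23)%997=8 [pair 0] h(81,7)=(81*31+7)%997=524 [pair 1] h(5,5)=(5*31+5)%997=160 [pair 2] -> [8, 524, 160]
  Sibling for proof at L0: 7
L2: h(8,524)=(8*31+524)%997=772 [pair 0] h(160,160)=(160*31+160)%997=135 [pair 1] -> [772, 135]
  Sibling for proof at L1: 8
L3: h(772,135)=(772*31+135)%997=139 [pair 0] -> [139]
  Sibling for proof at L2: 135
Root: 139
Proof path (sibling hashes from leaf to root): [7, 8, 135]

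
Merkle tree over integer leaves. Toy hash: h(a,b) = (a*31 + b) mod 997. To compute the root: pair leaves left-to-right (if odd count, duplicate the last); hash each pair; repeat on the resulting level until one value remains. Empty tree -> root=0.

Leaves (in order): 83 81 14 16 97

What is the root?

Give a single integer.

L0: [83, 81, 14, 16, 97]
L1: h(83,81)=(83*31+81)%997=660 h(14,16)=(14*31+16)%997=450 h(97,97)=(97*31+97)%997=113 -> [660, 450, 113]
L2: h(660,450)=(660*31+450)%997=970 h(113,113)=(113*31+113)%997=625 -> [970, 625]
L3: h(970,625)=(970*31+625)%997=785 -> [785]

Answer: 785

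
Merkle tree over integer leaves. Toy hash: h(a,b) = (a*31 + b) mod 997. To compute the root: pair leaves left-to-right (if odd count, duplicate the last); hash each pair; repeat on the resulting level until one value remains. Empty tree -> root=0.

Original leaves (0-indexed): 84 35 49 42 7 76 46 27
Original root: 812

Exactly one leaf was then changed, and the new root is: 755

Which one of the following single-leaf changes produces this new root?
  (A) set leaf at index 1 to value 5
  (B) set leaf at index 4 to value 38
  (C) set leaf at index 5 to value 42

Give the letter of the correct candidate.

Original leaves: [84, 35, 49, 42, 7, 76, 46, 27]
Target new root: 755
Try each candidate change and compute the resulting root:
Candidate A: set leaf[1] = 5 -> leaves = [84, 5, 49, 42, 7, 76, 46, 27]
  L0: [84, 5, 49, 42, 7, 76, 46, 27]
  L1: h(84,5)=(84*31+5)%997=615 h(49,42)=(49*31+42)%997=564 h(7,76)=(7*31+76)%997=293 h(46,27)=(46*31+27)%997=456 -> [615, 564, 293, 456]
  L2: h(615,564)=(615*31+564)%997=686 h(293,456)=(293*31+456)%997=566 -> [686, 566]
  L3: h(686,566)=(686*31+566)%997=895 -> [895]
  root = 895 != target 755
Candidate B: set leaf[4] = 38 -> leaves = [84, 35, 49, 42, 38, 76, 46, 27]
  L0: [84, 35, 49, 42, 38, 76, 46, 27]
  L1: h(84,35)=(84*31+35)%997=645 h(49,42)=(49*31+42)%997=564 h(38,76)=(38*31+76)%997=257 h(46,27)=(46*31+27)%997=456 -> [645, 564, 257, 456]
  L2: h(645,564)=(645*31+564)%997=619 h(257,456)=(257*31+456)%997=447 -> [619, 447]
  L3: h(619,447)=(619*31+447)%997=693 -> [693]
  root = 693 != target 755
Candidate C: set leaf[5] = 42 -> leaves = [84, 35, 49, 42, 7, 42, 46, 27]
  L0: [84, 35, 49, 42, 7, 42, 46, 27]
  L1: h(84,35)=(84*31+35)%997=645 h(49,42)=(49*31+42)%997=564 h(7,42)=(7*31+42)%997=259 h(46,27)=(46*31+27)%997=456 -> [645, 564, 259, 456]
  L2: h(645,564)=(645*31+564)%997=619 h(259,456)=(259*31+456)%997=509 -> [619, 509]
  L3: h(619,509)=(619*31+509)%997=755 -> [755]
  root = 755 == target 755  ** MATCH **
Candidate C produces the target root.

Answer: C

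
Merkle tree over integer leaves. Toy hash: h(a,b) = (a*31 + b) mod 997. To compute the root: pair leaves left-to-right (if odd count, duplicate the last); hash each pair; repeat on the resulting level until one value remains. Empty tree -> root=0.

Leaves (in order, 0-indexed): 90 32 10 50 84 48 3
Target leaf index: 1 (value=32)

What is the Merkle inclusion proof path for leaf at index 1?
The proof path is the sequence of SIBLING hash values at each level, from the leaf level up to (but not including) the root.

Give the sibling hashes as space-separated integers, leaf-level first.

L0 (leaves): [90, 32, 10, 50, 84, 48, 3], target index=1
L1: h(90,32)=(90*31+32)%997=828 [pair 0] h(10,50)=(10*31+50)%997=360 [pair 1] h(84,48)=(84*31+48)%997=658 [pair 2] h(3,3)=(3*31+3)%997=96 [pair 3] -> [828, 360, 658, 96]
  Sibling for proof at L0: 90
L2: h(828,360)=(828*31+360)%997=106 [pair 0] h(658,96)=(658*31+96)%997=554 [pair 1] -> [106, 554]
  Sibling for proof at L1: 360
L3: h(106,554)=(106*31+554)%997=849 [pair 0] -> [849]
  Sibling for proof at L2: 554
Root: 849
Proof path (sibling hashes from leaf to root): [90, 360, 554]

Answer: 90 360 554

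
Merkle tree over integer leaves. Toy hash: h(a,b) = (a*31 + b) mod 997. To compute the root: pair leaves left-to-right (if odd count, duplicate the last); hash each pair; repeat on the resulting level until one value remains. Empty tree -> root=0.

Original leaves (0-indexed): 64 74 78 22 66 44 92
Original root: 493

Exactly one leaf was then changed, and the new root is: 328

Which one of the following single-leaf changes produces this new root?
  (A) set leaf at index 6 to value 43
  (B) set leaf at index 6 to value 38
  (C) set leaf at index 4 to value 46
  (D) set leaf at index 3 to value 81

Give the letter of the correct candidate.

Original leaves: [64, 74, 78, 22, 66, 44, 92]
Target new root: 328
Try each candidate change and compute the resulting root:
Candidate A: set leaf[6] = 43 -> leaves = [64, 74, 78, 22, 66, 44, 43]
  L0: [64, 74, 78, 22, 66, 44, 43]
  L1: h(64,74)=(64*31+74)%997=64 h(78,22)=(78*31+22)%997=446 h(66,44)=(66*31+44)%997=96 h(43,43)=(43*31+43)%997=379 -> [64, 446, 96, 379]
  L2: h(64,446)=(64*31+446)%997=436 h(96,379)=(96*31+379)%997=364 -> [436, 364]
  L3: h(436,364)=(436*31+364)%997=919 -> [919]
  root = 919 != target 328
Candidate B: set leaf[6] = 38 -> leaves = [64, 74, 78, 22, 66, 44, 38]
  L0: [64, 74, 78, 22, 66, 44, 38]
  L1: h(64,74)=(64*31+74)%997=64 h(78,22)=(78*31+22)%997=446 h(66,44)=(66*31+44)%997=96 h(38,38)=(38*31+38)%997=219 -> [64, 446, 96, 219]
  L2: h(64,446)=(64*31+446)%997=436 h(96,219)=(96*31+219)%997=204 -> [436, 204]
  L3: h(436,204)=(436*31+204)%997=759 -> [759]
  root = 759 != target 328
Candidate C: set leaf[4] = 46 -> leaves = [64, 74, 78, 22, 46, 44, 92]
  L0: [64, 74, 78, 22, 46, 44, 92]
  L1: h(64,74)=(64*31+74)%997=64 h(78,22)=(78*31+22)%997=446 h(46,44)=(46*31+44)%997=473 h(92,92)=(92*31+92)%997=950 -> [64, 446, 473, 950]
  L2: h(64,446)=(64*31+446)%997=436 h(473,950)=(473*31+950)%997=658 -> [436, 658]
  L3: h(436,658)=(436*31+658)%997=216 -> [216]
  root = 216 != target 328
Candidate D: set leaf[3] = 81 -> leaves = [64, 74, 78, 81, 66, 44, 92]
  L0: [64, 74, 78, 81, 66, 44, 92]
  L1: h(64,74)=(64*31+74)%997=64 h(78,81)=(78*31+81)%997=505 h(66,44)=(66*31+44)%997=96 h(92,92)=(92*31+92)%997=950 -> [64, 505, 96, 950]
  L2: h(64,505)=(64*31+505)%997=495 h(96,950)=(96*31+950)%997=935 -> [495, 935]
  L3: h(495,935)=(495*31+935)%997=328 -> [328]
  root = 328 == target 328  ** MATCH **
Candidate D produces the target root.

Answer: D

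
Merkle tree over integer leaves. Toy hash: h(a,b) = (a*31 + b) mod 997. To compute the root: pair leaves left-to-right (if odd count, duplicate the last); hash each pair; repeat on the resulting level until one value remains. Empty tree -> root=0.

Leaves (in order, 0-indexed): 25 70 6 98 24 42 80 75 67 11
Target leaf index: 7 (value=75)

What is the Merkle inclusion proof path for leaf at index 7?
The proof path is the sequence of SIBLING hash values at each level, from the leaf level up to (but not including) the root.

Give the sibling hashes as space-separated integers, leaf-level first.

L0 (leaves): [25, 70, 6, 98, 24, 42, 80, 75, 67, 11], target index=7
L1: h(25,70)=(25*31+70)%997=845 [pair 0] h(6,98)=(6*31+98)%997=284 [pair 1] h(24,42)=(24*31+42)%997=786 [pair 2] h(80,75)=(80*31+75)%997=561 [pair 3] h(67,11)=(67*31+11)%997=94 [pair 4] -> [845, 284, 786, 561, 94]
  Sibling for proof at L0: 80
L2: h(845,284)=(845*31+284)%997=557 [pair 0] h(786,561)=(786*31+561)%997=2 [pair 1] h(94,94)=(94*31+94)%997=17 [pair 2] -> [557, 2, 17]
  Sibling for proof at L1: 786
L3: h(557,2)=(557*31+2)%997=320 [pair 0] h(17,17)=(17*31+17)%997=544 [pair 1] -> [320, 544]
  Sibling for proof at L2: 557
L4: h(320,544)=(320*31+544)%997=494 [pair 0] -> [494]
  Sibling for proof at L3: 544
Root: 494
Proof path (sibling hashes from leaf to root): [80, 786, 557, 544]

Answer: 80 786 557 544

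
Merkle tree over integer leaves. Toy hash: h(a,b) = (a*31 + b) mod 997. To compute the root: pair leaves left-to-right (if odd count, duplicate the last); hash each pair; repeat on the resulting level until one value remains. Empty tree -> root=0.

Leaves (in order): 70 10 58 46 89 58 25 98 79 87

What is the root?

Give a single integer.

Answer: 320

Derivation:
L0: [70, 10, 58, 46, 89, 58, 25, 98, 79, 87]
L1: h(70,10)=(70*31+10)%997=186 h(58,46)=(58*31+46)%997=847 h(89,58)=(89*31+58)%997=823 h(25,98)=(25*31+98)%997=873 h(79,87)=(79*31+87)%997=542 -> [186, 847, 823, 873, 542]
L2: h(186,847)=(186*31+847)%997=631 h(823,873)=(823*31+873)%997=464 h(542,542)=(542*31+542)%997=395 -> [631, 464, 395]
L3: h(631,464)=(631*31+464)%997=85 h(395,395)=(395*31+395)%997=676 -> [85, 676]
L4: h(85,676)=(85*31+676)%997=320 -> [320]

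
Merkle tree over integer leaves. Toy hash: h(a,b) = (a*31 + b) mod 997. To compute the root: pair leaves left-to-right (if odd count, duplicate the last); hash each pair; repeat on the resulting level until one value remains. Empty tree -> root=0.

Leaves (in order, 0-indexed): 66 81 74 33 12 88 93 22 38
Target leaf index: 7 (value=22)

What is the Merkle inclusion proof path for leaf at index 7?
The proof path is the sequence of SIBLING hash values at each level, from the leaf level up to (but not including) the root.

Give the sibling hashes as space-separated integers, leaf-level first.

Answer: 93 460 468 928

Derivation:
L0 (leaves): [66, 81, 74, 33, 12, 88, 93, 22, 38], target index=7
L1: h(66,81)=(66*31+81)%997=133 [pair 0] h(74,33)=(74*31+33)%997=333 [pair 1] h(12,88)=(12*31+88)%997=460 [pair 2] h(93,22)=(93*31+22)%997=911 [pair 3] h(38,38)=(38*31+38)%997=219 [pair 4] -> [133, 333, 460, 911, 219]
  Sibling for proof at L0: 93
L2: h(133,333)=(133*31+333)%997=468 [pair 0] h(460,911)=(460*31+911)%997=216 [pair 1] h(219,219)=(219*31+219)%997=29 [pair 2] -> [468, 216, 29]
  Sibling for proof at L1: 460
L3: h(468,216)=(468*31+216)%997=766 [pair 0] h(29,29)=(29*31+29)%997=928 [pair 1] -> [766, 928]
  Sibling for proof at L2: 468
L4: h(766,928)=(766*31+928)%997=746 [pair 0] -> [746]
  Sibling for proof at L3: 928
Root: 746
Proof path (sibling hashes from leaf to root): [93, 460, 468, 928]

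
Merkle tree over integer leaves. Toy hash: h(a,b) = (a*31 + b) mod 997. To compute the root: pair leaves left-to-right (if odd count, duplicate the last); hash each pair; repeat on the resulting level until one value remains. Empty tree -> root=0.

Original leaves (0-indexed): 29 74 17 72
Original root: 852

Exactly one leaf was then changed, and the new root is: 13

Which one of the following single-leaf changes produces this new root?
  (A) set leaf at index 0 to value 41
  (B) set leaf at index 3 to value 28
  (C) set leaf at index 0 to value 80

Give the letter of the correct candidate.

Answer: C

Derivation:
Original leaves: [29, 74, 17, 72]
Target new root: 13
Try each candidate change and compute the resulting root:
Candidate A: set leaf[0] = 41 -> leaves = [41, 74, 17, 72]
  L0: [41, 74, 17, 72]
  L1: h(41,74)=(41*31+74)%997=348 h(17,72)=(17*31+72)%997=599 -> [348, 599]
  L2: h(348,599)=(348*31+599)%997=420 -> [420]
  root = 420 != target 13
Candidate B: set leaf[3] = 28 -> leaves = [29, 74, 17, 28]
  L0: [29, 74, 17, 28]
  L1: h(29,74)=(29*31+74)%997=973 h(17,28)=(17*31+28)%997=555 -> [973, 555]
  L2: h(973,555)=(973*31+555)%997=808 -> [808]
  root = 808 != target 13
Candidate C: set leaf[0] = 80 -> leaves = [80, 74, 17, 72]
  L0: [80, 74, 17, 72]
  L1: h(80,74)=(80*31+74)%997=560 h(17,72)=(17*31+72)%997=599 -> [560, 599]
  L2: h(560,599)=(560*31+599)%997=13 -> [13]
  root = 13 == target 13  ** MATCH **
Candidate C produces the target root.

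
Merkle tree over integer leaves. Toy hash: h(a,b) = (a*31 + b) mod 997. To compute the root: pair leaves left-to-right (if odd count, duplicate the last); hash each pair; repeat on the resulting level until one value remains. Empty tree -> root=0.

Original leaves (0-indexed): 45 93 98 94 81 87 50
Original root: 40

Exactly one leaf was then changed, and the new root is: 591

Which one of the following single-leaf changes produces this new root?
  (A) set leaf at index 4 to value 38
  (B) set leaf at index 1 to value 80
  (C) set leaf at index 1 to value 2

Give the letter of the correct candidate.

Original leaves: [45, 93, 98, 94, 81, 87, 50]
Target new root: 591
Try each candidate change and compute the resulting root:
Candidate A: set leaf[4] = 38 -> leaves = [45, 93, 98, 94, 38, 87, 50]
  L0: [45, 93, 98, 94, 38, 87, 50]
  L1: h(45,93)=(45*31+93)%997=491 h(98,94)=(98*31+94)%997=141 h(38,87)=(38*31+87)%997=268 h(50,50)=(50*31+50)%997=603 -> [491, 141, 268, 603]
  L2: h(491,141)=(491*31+141)%997=407 h(268,603)=(268*31+603)%997=935 -> [407, 935]
  L3: h(407,935)=(407*31+935)%997=591 -> [591]
  root = 591 == target 591  ** MATCH **
Candidate B: set leaf[1] = 80 -> leaves = [45, 80, 98, 94, 81, 87, 50]
  L0: [45, 80, 98, 94, 81, 87, 50]
  L1: h(45,80)=(45*31+80)%997=478 h(98,94)=(98*31+94)%997=141 h(81,87)=(81*31+87)%997=604 h(50,50)=(50*31+50)%997=603 -> [478, 141, 604, 603]
  L2: h(478,141)=(478*31+141)%997=4 h(604,603)=(604*31+603)%997=384 -> [4, 384]
  L3: h(4,384)=(4*31+384)%997=508 -> [508]
  root = 508 != target 591
Candidate C: set leaf[1] = 2 -> leaves = [45, 2, 98, 94, 81, 87, 50]
  L0: [45, 2, 98, 94, 81, 87, 50]
  L1: h(45,2)=(45*31+2)%997=400 h(98,94)=(98*31+94)%997=141 h(81,87)=(81*31+87)%997=604 h(50,50)=(50*31+50)%997=603 -> [400, 141, 604, 603]
  L2: h(400,141)=(400*31+141)%997=577 h(604,603)=(604*31+603)%997=384 -> [577, 384]
  L3: h(577,384)=(577*31+384)%997=325 -> [325]
  root = 325 != target 591
Candidate A produces the target root.

Answer: A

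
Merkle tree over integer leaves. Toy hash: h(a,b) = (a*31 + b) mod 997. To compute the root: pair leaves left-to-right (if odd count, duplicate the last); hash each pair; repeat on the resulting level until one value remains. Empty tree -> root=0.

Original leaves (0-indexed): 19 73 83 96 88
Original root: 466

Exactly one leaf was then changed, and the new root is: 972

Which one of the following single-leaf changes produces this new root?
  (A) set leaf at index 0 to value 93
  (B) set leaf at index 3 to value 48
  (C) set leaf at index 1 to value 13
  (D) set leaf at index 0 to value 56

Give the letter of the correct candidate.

Original leaves: [19, 73, 83, 96, 88]
Target new root: 972
Try each candidate change and compute the resulting root:
Candidate A: set leaf[0] = 93 -> leaves = [93, 73, 83, 96, 88]
  L0: [93, 73, 83, 96, 88]
  L1: h(93,73)=(93*31+73)%997=962 h(83,96)=(83*31+96)%997=675 h(88,88)=(88*31+88)%997=822 -> [962, 675, 822]
  L2: h(962,675)=(962*31+675)%997=587 h(822,822)=(822*31+822)%997=382 -> [587, 382]
  L3: h(587,382)=(587*31+382)%997=633 -> [633]
  root = 633 != target 972
Candidate B: set leaf[3] = 48 -> leaves = [19, 73, 83, 48, 88]
  L0: [19, 73, 83, 48, 88]
  L1: h(19,73)=(19*31+73)%997=662 h(83,48)=(83*31+48)%997=627 h(88,88)=(88*31+88)%997=822 -> [662, 627, 822]
  L2: h(662,627)=(662*31+627)%997=212 h(822,822)=(822*31+822)%997=382 -> [212, 382]
  L3: h(212,382)=(212*31+382)%997=972 -> [972]
  root = 972 == target 972  ** MATCH **
Candidate C: set leaf[1] = 13 -> leaves = [19, 13, 83, 96, 88]
  L0: [19, 13, 83, 96, 88]
  L1: h(19,13)=(19*31+13)%997=602 h(83,96)=(83*31+96)%997=675 h(88,88)=(88*31+88)%997=822 -> [602, 675, 822]
  L2: h(602,675)=(602*31+675)%997=394 h(822,822)=(822*31+822)%997=382 -> [394, 382]
  L3: h(394,382)=(394*31+382)%997=632 -> [632]
  root = 632 != target 972
Candidate D: set leaf[0] = 56 -> leaves = [56, 73, 83, 96, 88]
  L0: [56, 73, 83, 96, 88]
  L1: h(56,73)=(56*31+73)%997=812 h(83,96)=(83*31+96)%997=675 h(88,88)=(88*31+88)%997=822 -> [812, 675, 822]
  L2: h(812,675)=(812*31+675)%997=922 h(822,822)=(822*31+822)%997=382 -> [922, 382]
  L3: h(922,382)=(922*31+382)%997=51 -> [51]
  root = 51 != target 972
Candidate B produces the target root.

Answer: B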